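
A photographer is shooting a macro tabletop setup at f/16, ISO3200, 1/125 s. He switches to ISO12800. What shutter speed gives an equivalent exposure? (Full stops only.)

ISO: 3200 → 6400 → 12800 — 2 stops higher (brighter).
Need 2 stops darker from the shutter speed: 1/125 → 1/250 → 1/500.

1/500s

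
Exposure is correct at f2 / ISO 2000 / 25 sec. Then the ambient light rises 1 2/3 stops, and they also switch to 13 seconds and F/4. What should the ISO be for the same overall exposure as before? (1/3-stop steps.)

ISO 5000

Scene light: 1 2/3 stops brighter.
Shutter speed: 25 → 20 → 15 → 13 — 1 stop faster (darker).
Aperture: f/2 → f/2.2 → f/2.5 → f/2.8 → f/3.2 → f/3.5 → f/4 — 2 stops narrower (darker).
Net so far: 1 1/3 stops darker. ISO: 2000 → 2500 → 3200 → 4000 → 5000.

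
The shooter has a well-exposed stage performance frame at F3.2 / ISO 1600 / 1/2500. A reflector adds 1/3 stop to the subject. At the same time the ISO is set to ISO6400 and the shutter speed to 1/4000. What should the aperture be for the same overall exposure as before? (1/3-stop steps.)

f/5.6

Scene light: 1/3 stop brighter.
ISO: 1600 → 2000 → 2500 → 3200 → 4000 → 5000 → 6400 — 2 stops higher (brighter).
Shutter speed: 1/2500 → 1/3200 → 1/4000 — 2/3 stop faster (darker).
Net so far: 1 2/3 stops brighter. Aperture: f/3.2 → f/3.5 → f/4 → f/4.5 → f/5 → f/5.6.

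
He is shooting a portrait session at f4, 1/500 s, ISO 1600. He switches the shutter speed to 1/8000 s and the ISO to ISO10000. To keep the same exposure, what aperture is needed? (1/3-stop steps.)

f/2.5

Shutter speed: 1/500 → 1/640 → 1/800 → 1/1000 → 1/1250 → 1/1600 → 1/2000 → 1/2500 → 1/3200 → 1/4000 → 1/5000 → 1/6400 → 1/8000 — 4 stops shorter (darker).
ISO: 1600 → 2000 → 2500 → 3200 → 4000 → 5000 → 6400 → 8000 → 10000 — 2 2/3 stops raised (brighter).
Net change so far: 1 1/3 stops darker. Offset with the aperture: f/4 → f/3.5 → f/3.2 → f/2.8 → f/2.5.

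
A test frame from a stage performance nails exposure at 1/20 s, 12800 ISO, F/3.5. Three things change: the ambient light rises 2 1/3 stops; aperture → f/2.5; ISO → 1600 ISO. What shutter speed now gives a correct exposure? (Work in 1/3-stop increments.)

1/25s

Scene light: 2 1/3 stops brighter.
Aperture: f/3.5 → f/3.2 → f/2.8 → f/2.5 — 1 stop larger aperture (brighter).
ISO: 12800 → 10000 → 8000 → 6400 → 5000 → 4000 → 3200 → 2500 → 2000 → 1600 — 3 stops dropped (darker).
Net so far: 1/3 stop brighter. Shutter speed: 1/20 → 1/25.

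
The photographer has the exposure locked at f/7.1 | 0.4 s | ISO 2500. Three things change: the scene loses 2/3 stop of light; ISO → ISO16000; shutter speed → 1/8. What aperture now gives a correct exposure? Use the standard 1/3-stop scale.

Scene light: 2/3 stop darker.
ISO: 2500 → 3200 → 4000 → 5000 → 6400 → 8000 → 10000 → 12800 → 16000 — 2 2/3 stops raised (brighter).
Shutter speed: 0.4 → 0.3 → 1/4 → 1/5 → 1/6 → 1/8 — 1 2/3 stops faster (darker).
Net so far: 1/3 stop brighter. Aperture: f/7.1 → f/8.

f/8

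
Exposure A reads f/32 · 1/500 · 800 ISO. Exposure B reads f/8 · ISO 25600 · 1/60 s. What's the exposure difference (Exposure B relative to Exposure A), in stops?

Aperture: f/32 → f/22 → f/16 → f/11 → f/8 — 4 stops opened up (brighter).
Shutter speed: 1/500 → 1/250 → 1/125 → 1/60 — 3 stops longer (brighter).
ISO: 800 → 1600 → 3200 → 6400 → 12800 → 25600 — 5 stops higher (brighter).
Net: +4 +3 +5 = +12 stops.

12 stops brighter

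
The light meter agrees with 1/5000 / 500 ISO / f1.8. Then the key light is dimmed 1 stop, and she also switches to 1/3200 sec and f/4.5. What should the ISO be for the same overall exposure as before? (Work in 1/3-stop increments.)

ISO 4000

Scene light: 1 stop darker.
Shutter speed: 1/5000 → 1/4000 → 1/3200 — 2/3 stop longer (brighter).
Aperture: f/1.8 → f/2 → f/2.2 → f/2.5 → f/2.8 → f/3.2 → f/3.5 → f/4 → f/4.5 — 2 2/3 stops stopped down (darker).
Net so far: 3 stops darker. ISO: 500 → 640 → 800 → 1000 → 1250 → 1600 → 2000 → 2500 → 3200 → 4000.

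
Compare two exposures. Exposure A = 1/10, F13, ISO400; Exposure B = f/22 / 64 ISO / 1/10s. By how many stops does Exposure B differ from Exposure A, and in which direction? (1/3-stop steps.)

4 1/3 stops darker

Aperture: f/13 → f/14 → f/16 → f/18 → f/20 → f/22 — 1 2/3 stops stopped down (darker).
Shutter speed: unchanged.
ISO: 400 → 320 → 250 → 200 → 160 → 125 → 100 → 80 → 64 — 2 2/3 stops lower (darker).
Net: −1 2/3 −2 2/3 = −4 1/3 stops.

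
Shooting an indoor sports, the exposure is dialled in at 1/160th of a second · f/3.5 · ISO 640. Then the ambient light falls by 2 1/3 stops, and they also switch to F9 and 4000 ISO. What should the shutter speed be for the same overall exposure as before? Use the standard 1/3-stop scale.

Scene light: 2 1/3 stops darker.
Aperture: f/3.5 → f/4 → f/4.5 → f/5 → f/5.6 → f/6.3 → f/7.1 → f/8 → f/9 — 2 2/3 stops smaller aperture (darker).
ISO: 640 → 800 → 1000 → 1250 → 1600 → 2000 → 2500 → 3200 → 4000 — 2 2/3 stops raised (brighter).
Net so far: 2 1/3 stops darker. Shutter speed: 1/160 → 1/125 → 1/100 → 1/80 → 1/60 → 1/50 → 1/40 → 1/30.

1/30s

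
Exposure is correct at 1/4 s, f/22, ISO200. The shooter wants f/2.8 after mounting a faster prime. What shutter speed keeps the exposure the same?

Aperture: f/22 → f/16 → f/11 → f/8 → f/5.6 → f/4 → f/2.8 — 6 stops opened up (brighter).
Need 6 stops darker from the shutter speed: 1/4 → 1/8 → 1/15 → 1/30 → 1/60 → 1/125 → 1/250.

1/250s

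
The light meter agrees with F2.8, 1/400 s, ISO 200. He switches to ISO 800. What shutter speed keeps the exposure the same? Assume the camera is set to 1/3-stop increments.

ISO: 200 → 250 → 320 → 400 → 500 → 640 → 800 — 2 stops raised (brighter).
Need 2 stops darker from the shutter speed: 1/400 → 1/500 → 1/640 → 1/800 → 1/1000 → 1/1250 → 1/1600.

1/1600s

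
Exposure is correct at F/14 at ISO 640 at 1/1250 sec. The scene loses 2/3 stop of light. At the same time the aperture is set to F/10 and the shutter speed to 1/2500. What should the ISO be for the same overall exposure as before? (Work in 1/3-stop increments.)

ISO 1000

Scene light: 2/3 stop darker.
Aperture: f/14 → f/13 → f/11 → f/10 — 1 stop wider (brighter).
Shutter speed: 1/1250 → 1/1600 → 1/2000 → 1/2500 — 1 stop faster (darker).
Net so far: 2/3 stop darker. ISO: 640 → 800 → 1000.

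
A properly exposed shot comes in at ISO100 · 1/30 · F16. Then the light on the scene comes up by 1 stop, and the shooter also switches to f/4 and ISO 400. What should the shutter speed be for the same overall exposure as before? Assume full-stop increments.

1/4000s

Scene light: 1 stop brighter.
Aperture: f/16 → f/11 → f/8 → f/5.6 → f/4 — 4 stops larger aperture (brighter).
ISO: 100 → 200 → 400 — 2 stops higher (brighter).
Net so far: 7 stops brighter. Shutter speed: 1/30 → 1/60 → 1/125 → 1/250 → 1/500 → 1/1000 → 1/2000 → 1/4000.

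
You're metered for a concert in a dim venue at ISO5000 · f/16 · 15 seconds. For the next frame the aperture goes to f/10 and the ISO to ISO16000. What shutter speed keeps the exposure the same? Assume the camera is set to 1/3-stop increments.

2 s

Aperture: f/16 → f/14 → f/13 → f/11 → f/10 — 1 1/3 stops larger aperture (brighter).
ISO: 5000 → 6400 → 8000 → 10000 → 12800 → 16000 — 1 2/3 stops higher (brighter).
Net change so far: 3 stops brighter. Offset with the shutter speed: 15 → 13 → 10 → 8 → 6 → 5 → 4 → 3.2 → 2.5 → 2.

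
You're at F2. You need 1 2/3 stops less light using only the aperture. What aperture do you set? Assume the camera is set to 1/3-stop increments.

f/3.5

Aperture: f/2 → f/2.2 → f/2.5 → f/2.8 → f/3.2 → f/3.5 — 1 2/3 stops stopped down (darker).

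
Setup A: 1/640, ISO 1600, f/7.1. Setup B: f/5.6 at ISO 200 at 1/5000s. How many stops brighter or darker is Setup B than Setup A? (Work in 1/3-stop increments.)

5 1/3 stops darker

Aperture: f/7.1 → f/6.3 → f/5.6 — 2/3 stop opened up (brighter).
Shutter speed: 1/640 → 1/800 → 1/1000 → 1/1250 → 1/1600 → 1/2000 → 1/2500 → 1/3200 → 1/4000 → 1/5000 — 3 stops faster (darker).
ISO: 1600 → 1250 → 1000 → 800 → 640 → 500 → 400 → 320 → 250 → 200 — 3 stops dropped (darker).
Net: +2/3 −3 −3 = −5 1/3 stops.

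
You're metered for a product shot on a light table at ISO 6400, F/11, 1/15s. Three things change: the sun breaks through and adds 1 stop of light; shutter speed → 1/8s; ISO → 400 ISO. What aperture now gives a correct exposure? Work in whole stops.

f/5.6

Scene light: 1 stop brighter.
Shutter speed: 1/15 → 1/8 — 1 stop longer (brighter).
ISO: 6400 → 3200 → 1600 → 800 → 400 — 4 stops lower (darker).
Net so far: 2 stops darker. Aperture: f/11 → f/8 → f/5.6.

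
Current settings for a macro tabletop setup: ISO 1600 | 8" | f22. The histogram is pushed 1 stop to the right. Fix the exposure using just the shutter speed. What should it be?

Overexposed by 1 stop → need 1 stop darker.
Shutter speed: 8 → 4.

4 s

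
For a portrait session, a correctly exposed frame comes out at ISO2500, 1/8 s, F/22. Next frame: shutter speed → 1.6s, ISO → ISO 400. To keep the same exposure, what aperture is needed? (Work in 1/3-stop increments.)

f/32

Shutter speed: 1/8 → 1/6 → 1/5 → 1/4 → 0.3 → 0.4 → 0.5 → 0.6 → 0.8 → 1 → 1.3 → 1.6 — 3 2/3 stops longer (brighter).
ISO: 2500 → 2000 → 1600 → 1250 → 1000 → 800 → 640 → 500 → 400 — 2 2/3 stops dropped (darker).
Net change so far: 1 stop brighter. Offset with the aperture: f/22 → f/25 → f/29 → f/32.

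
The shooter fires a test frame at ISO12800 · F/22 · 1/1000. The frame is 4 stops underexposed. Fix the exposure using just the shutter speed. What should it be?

1/60s

Underexposed by 4 stops → need 4 stops brighter.
Shutter speed: 1/1000 → 1/500 → 1/250 → 1/125 → 1/60.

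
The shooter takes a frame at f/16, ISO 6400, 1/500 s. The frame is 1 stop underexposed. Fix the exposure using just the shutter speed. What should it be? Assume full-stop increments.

1/250s

Underexposed by 1 stop → need 1 stop brighter.
Shutter speed: 1/500 → 1/250.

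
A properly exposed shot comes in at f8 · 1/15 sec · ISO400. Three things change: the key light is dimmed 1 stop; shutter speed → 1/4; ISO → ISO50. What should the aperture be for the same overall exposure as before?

f/4

Scene light: 1 stop darker.
Shutter speed: 1/15 → 1/8 → 1/4 — 2 stops longer (brighter).
ISO: 400 → 200 → 100 → 50 — 3 stops lower (darker).
Net so far: 2 stops darker. Aperture: f/8 → f/5.6 → f/4.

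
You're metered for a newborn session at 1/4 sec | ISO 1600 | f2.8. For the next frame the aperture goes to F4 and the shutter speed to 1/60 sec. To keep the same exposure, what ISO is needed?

ISO 51200

Aperture: f/2.8 → f/4 — 1 stop narrower (darker).
Shutter speed: 1/4 → 1/8 → 1/15 → 1/30 → 1/60 — 4 stops faster (darker).
Net change so far: 5 stops darker. Offset with the ISO: 1600 → 3200 → 6400 → 12800 → 25600 → 51200.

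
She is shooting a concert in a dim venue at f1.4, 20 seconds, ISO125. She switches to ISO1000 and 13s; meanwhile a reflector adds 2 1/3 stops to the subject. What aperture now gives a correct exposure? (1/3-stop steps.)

Scene light: 2 1/3 stops brighter.
ISO: 125 → 160 → 200 → 250 → 320 → 400 → 500 → 640 → 800 → 1000 — 3 stops higher (brighter).
Shutter speed: 20 → 15 → 13 — 2/3 stop shorter (darker).
Net so far: 4 2/3 stops brighter. Aperture: f/1.4 → f/1.6 → f/1.8 → f/2 → f/2.2 → f/2.5 → f/2.8 → f/3.2 → f/3.5 → f/4 → f/4.5 → f/5 → f/5.6 → f/6.3 → f/7.1.

f/7.1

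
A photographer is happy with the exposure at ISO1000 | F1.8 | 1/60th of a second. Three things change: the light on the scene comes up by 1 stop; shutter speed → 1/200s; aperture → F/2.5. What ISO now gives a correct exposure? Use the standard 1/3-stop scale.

Scene light: 1 stop brighter.
Shutter speed: 1/60 → 1/80 → 1/100 → 1/125 → 1/160 → 1/200 — 1 2/3 stops faster (darker).
Aperture: f/1.8 → f/2 → f/2.2 → f/2.5 — 1 stop stopped down (darker).
Net so far: 1 2/3 stops darker. ISO: 1000 → 1250 → 1600 → 2000 → 2500 → 3200.

ISO 3200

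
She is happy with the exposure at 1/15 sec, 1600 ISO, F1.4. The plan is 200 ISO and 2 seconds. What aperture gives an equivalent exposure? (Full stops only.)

f/2.8

ISO: 1600 → 800 → 400 → 200 — 3 stops dropped (darker).
Shutter speed: 1/15 → 1/8 → 1/4 → 1/2 → 1 → 2 — 5 stops slower (brighter).
Net change so far: 2 stops brighter. Offset with the aperture: f/1.4 → f/2 → f/2.8.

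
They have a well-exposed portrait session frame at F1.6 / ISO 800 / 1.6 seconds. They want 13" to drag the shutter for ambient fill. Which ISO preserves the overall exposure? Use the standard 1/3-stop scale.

ISO 100

Shutter speed: 1.6 → 2 → 2.5 → 3.2 → 4 → 5 → 6 → 8 → 10 → 13 — 3 stops longer (brighter).
Need 3 stops darker from the ISO: 800 → 640 → 500 → 400 → 320 → 250 → 200 → 160 → 125 → 100.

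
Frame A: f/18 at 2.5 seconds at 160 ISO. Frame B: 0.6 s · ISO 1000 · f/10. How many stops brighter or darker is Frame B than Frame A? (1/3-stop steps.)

Aperture: f/18 → f/16 → f/14 → f/13 → f/11 → f/10 — 1 2/3 stops larger aperture (brighter).
Shutter speed: 2.5 → 2 → 1.6 → 1.3 → 1 → 0.8 → 0.6 — 2 stops shorter (darker).
ISO: 160 → 200 → 250 → 320 → 400 → 500 → 640 → 800 → 1000 — 2 2/3 stops higher (brighter).
Net: +1 2/3 −2 +2 2/3 = +2 1/3 stops.

2 1/3 stops brighter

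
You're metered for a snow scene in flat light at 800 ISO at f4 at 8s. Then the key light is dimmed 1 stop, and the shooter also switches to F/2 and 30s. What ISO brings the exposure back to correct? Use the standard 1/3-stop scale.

ISO 100

Scene light: 1 stop darker.
Aperture: f/4 → f/3.5 → f/3.2 → f/2.8 → f/2.5 → f/2.2 → f/2 — 2 stops wider (brighter).
Shutter speed: 8 → 10 → 13 → 15 → 20 → 25 → 30 — 2 stops slower (brighter).
Net so far: 3 stops brighter. ISO: 800 → 640 → 500 → 400 → 320 → 250 → 200 → 160 → 125 → 100.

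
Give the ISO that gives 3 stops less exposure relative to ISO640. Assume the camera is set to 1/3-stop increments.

ISO: 640 → 500 → 400 → 320 → 250 → 200 → 160 → 125 → 100 → 80 — 3 stops lower (darker).

ISO 80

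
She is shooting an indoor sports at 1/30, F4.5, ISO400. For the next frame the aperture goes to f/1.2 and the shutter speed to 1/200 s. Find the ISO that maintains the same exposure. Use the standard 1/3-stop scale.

Aperture: f/4.5 → f/4 → f/3.5 → f/3.2 → f/2.8 → f/2.5 → f/2.2 → f/2 → f/1.8 → f/1.6 → f/1.4 → f/1.2 — 3 2/3 stops wider (brighter).
Shutter speed: 1/30 → 1/40 → 1/50 → 1/60 → 1/80 → 1/100 → 1/125 → 1/160 → 1/200 — 2 2/3 stops faster (darker).
Net change so far: 1 stop brighter. Offset with the ISO: 400 → 320 → 250 → 200.

ISO 200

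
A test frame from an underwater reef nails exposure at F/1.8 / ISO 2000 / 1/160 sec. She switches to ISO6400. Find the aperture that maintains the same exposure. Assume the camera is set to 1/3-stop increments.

f/3.2

ISO: 2000 → 2500 → 3200 → 4000 → 5000 → 6400 — 1 2/3 stops higher (brighter).
Need 1 2/3 stops darker from the aperture: f/1.8 → f/2 → f/2.2 → f/2.5 → f/2.8 → f/3.2.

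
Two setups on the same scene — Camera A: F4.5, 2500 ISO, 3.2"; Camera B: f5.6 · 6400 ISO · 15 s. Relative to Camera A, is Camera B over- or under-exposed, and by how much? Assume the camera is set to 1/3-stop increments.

Aperture: f/4.5 → f/5 → f/5.6 — 2/3 stop smaller aperture (darker).
Shutter speed: 3.2 → 4 → 5 → 6 → 8 → 10 → 13 → 15 — 2 1/3 stops slower (brighter).
ISO: 2500 → 3200 → 4000 → 5000 → 6400 — 1 1/3 stops raised (brighter).
Net: −2/3 +2 1/3 +1 1/3 = +3 stops.

3 stops brighter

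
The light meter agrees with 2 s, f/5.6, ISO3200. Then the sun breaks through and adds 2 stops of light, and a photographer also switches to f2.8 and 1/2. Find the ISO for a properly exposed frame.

ISO 800

Scene light: 2 stops brighter.
Aperture: f/5.6 → f/4 → f/2.8 — 2 stops wider (brighter).
Shutter speed: 2 → 1 → 1/2 — 2 stops shorter (darker).
Net so far: 2 stops brighter. ISO: 3200 → 1600 → 800.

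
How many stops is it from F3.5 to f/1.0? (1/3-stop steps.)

3 2/3 stops

f/3.5 → f/3.2 → f/2.8 → f/2.5 → f/2.2 → f/2 → f/1.8 → f/1.6 → f/1.4 → f/1.2 → f/1.1 → f/1.0 — count the steps: 11 third-stops = 3 2/3 stops.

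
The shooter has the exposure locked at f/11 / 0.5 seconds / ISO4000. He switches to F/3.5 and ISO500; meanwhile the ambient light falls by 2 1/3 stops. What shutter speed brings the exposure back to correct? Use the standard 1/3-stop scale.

2 s

Scene light: 2 1/3 stops darker.
Aperture: f/11 → f/10 → f/9 → f/8 → f/7.1 → f/6.3 → f/5.6 → f/5 → f/4.5 → f/4 → f/3.5 — 3 1/3 stops opened up (brighter).
ISO: 4000 → 3200 → 2500 → 2000 → 1600 → 1250 → 1000 → 800 → 640 → 500 — 3 stops dropped (darker).
Net so far: 2 stops darker. Shutter speed: 0.5 → 0.6 → 0.8 → 1 → 1.3 → 1.6 → 2.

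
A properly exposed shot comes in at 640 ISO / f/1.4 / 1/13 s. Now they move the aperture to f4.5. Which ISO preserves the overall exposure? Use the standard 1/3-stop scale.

ISO 6400

Aperture: f/1.4 → f/1.6 → f/1.8 → f/2 → f/2.2 → f/2.5 → f/2.8 → f/3.2 → f/3.5 → f/4 → f/4.5 — 3 1/3 stops narrower (darker).
Need 3 1/3 stops brighter from the ISO: 640 → 800 → 1000 → 1250 → 1600 → 2000 → 2500 → 3200 → 4000 → 5000 → 6400.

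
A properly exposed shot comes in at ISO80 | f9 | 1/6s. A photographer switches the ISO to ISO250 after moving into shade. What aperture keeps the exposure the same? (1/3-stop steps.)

ISO: 80 → 100 → 125 → 160 → 200 → 250 — 1 2/3 stops higher (brighter).
Need 1 2/3 stops darker from the aperture: f/9 → f/10 → f/11 → f/13 → f/14 → f/16.

f/16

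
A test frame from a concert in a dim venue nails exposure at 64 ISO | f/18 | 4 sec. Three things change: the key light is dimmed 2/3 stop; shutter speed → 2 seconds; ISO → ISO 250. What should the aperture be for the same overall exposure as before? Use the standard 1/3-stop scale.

Scene light: 2/3 stop darker.
Shutter speed: 4 → 3.2 → 2.5 → 2 — 1 stop faster (darker).
ISO: 64 → 80 → 100 → 125 → 160 → 200 → 250 — 2 stops higher (brighter).
Net so far: 1/3 stop brighter. Aperture: f/18 → f/20.

f/20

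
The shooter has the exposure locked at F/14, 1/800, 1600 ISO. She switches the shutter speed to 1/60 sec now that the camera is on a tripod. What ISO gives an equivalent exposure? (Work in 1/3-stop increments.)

Shutter speed: 1/800 → 1/640 → 1/500 → 1/400 → 1/320 → 1/250 → 1/200 → 1/160 → 1/125 → 1/100 → 1/80 → 1/60 — 3 2/3 stops longer (brighter).
Need 3 2/3 stops darker from the ISO: 1600 → 1250 → 1000 → 800 → 640 → 500 → 400 → 320 → 250 → 200 → 160 → 125.

ISO 125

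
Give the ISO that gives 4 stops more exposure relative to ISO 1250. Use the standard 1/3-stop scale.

ISO: 1250 → 1600 → 2000 → 2500 → 3200 → 4000 → 5000 → 6400 → 8000 → 10000 → 12800 → 16000 → 20000 — 4 stops higher (brighter).

ISO 20000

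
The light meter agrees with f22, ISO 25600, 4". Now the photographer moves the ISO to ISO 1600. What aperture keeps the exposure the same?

ISO: 25600 → 12800 → 6400 → 3200 → 1600 — 4 stops lower (darker).
Need 4 stops brighter from the aperture: f/22 → f/16 → f/11 → f/8 → f/5.6.

f/5.6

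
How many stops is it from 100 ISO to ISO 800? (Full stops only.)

100 → 200 → 400 → 800 — count the steps: 3 stops.

3 stops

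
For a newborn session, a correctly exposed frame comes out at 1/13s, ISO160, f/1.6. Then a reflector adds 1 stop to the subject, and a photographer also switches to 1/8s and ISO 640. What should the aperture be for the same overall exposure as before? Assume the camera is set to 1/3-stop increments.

Scene light: 1 stop brighter.
Shutter speed: 1/13 → 1/10 → 1/8 — 2/3 stop slower (brighter).
ISO: 160 → 200 → 250 → 320 → 400 → 500 → 640 — 2 stops raised (brighter).
Net so far: 3 2/3 stops brighter. Aperture: f/1.6 → f/1.8 → f/2 → f/2.2 → f/2.5 → f/2.8 → f/3.2 → f/3.5 → f/4 → f/4.5 → f/5 → f/5.6.

f/5.6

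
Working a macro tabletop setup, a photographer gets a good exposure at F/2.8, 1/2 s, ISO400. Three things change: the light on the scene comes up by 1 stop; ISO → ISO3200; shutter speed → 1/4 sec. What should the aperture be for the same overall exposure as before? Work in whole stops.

Scene light: 1 stop brighter.
ISO: 400 → 800 → 1600 → 3200 — 3 stops higher (brighter).
Shutter speed: 1/2 → 1/4 — 1 stop faster (darker).
Net so far: 3 stops brighter. Aperture: f/2.8 → f/4 → f/5.6 → f/8.

f/8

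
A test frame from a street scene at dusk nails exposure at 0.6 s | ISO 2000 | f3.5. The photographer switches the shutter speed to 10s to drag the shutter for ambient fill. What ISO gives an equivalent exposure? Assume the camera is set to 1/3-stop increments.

Shutter speed: 0.6 → 0.8 → 1 → 1.3 → 1.6 → 2 → 2.5 → 3.2 → 4 → 5 → 6 → 8 → 10 — 4 stops longer (brighter).
Need 4 stops darker from the ISO: 2000 → 1600 → 1250 → 1000 → 800 → 640 → 500 → 400 → 320 → 250 → 200 → 160 → 125.

ISO 125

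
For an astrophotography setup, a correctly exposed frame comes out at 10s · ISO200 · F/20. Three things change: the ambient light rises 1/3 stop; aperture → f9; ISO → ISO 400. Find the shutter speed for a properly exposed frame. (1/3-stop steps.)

0.8 s

Scene light: 1/3 stop brighter.
Aperture: f/20 → f/18 → f/16 → f/14 → f/13 → f/11 → f/10 → f/9 — 2 1/3 stops wider (brighter).
ISO: 200 → 250 → 320 → 400 — 1 stop raised (brighter).
Net so far: 3 2/3 stops brighter. Shutter speed: 10 → 8 → 6 → 5 → 4 → 3.2 → 2.5 → 2 → 1.6 → 1.3 → 1 → 0.8.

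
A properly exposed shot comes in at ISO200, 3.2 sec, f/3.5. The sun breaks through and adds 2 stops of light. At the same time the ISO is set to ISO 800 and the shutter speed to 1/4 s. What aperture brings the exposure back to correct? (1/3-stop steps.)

Scene light: 2 stops brighter.
ISO: 200 → 250 → 320 → 400 → 500 → 640 → 800 — 2 stops raised (brighter).
Shutter speed: 3.2 → 2.5 → 2 → 1.6 → 1.3 → 1 → 0.8 → 0.6 → 0.5 → 0.4 → 0.3 → 1/4 — 3 2/3 stops faster (darker).
Net so far: 1/3 stop brighter. Aperture: f/3.5 → f/4.

f/4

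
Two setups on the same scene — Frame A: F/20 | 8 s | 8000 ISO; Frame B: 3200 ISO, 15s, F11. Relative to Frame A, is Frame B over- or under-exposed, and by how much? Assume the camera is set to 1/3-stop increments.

Aperture: f/20 → f/18 → f/16 → f/14 → f/13 → f/11 — 1 2/3 stops larger aperture (brighter).
Shutter speed: 8 → 10 → 13 → 15 — 1 stop longer (brighter).
ISO: 8000 → 6400 → 5000 → 4000 → 3200 — 1 1/3 stops dropped (darker).
Net: +1 2/3 +1 −1 1/3 = +1 1/3 stops.

1 1/3 stops brighter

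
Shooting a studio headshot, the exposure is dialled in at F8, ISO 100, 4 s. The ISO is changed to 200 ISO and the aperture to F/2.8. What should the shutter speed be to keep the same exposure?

1/4s

ISO: 100 → 200 — 1 stop raised (brighter).
Aperture: f/8 → f/5.6 → f/4 → f/2.8 — 3 stops opened up (brighter).
Net change so far: 4 stops brighter. Offset with the shutter speed: 4 → 2 → 1 → 1/2 → 1/4.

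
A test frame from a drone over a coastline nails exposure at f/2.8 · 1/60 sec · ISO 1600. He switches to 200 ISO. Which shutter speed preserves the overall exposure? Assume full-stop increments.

1/8s

ISO: 1600 → 800 → 400 → 200 — 3 stops dropped (darker).
Need 3 stops brighter from the shutter speed: 1/60 → 1/30 → 1/15 → 1/8.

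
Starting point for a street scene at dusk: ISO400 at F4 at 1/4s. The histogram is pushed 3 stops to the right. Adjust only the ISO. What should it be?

Overexposed by 3 stops → need 3 stops darker.
ISO: 400 → 200 → 100 → 50.

ISO 50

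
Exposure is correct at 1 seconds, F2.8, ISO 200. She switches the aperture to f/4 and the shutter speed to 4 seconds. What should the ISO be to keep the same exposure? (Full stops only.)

ISO 100

Aperture: f/2.8 → f/4 — 1 stop smaller aperture (darker).
Shutter speed: 1 → 2 → 4 — 2 stops longer (brighter).
Net change so far: 1 stop brighter. Offset with the ISO: 200 → 100.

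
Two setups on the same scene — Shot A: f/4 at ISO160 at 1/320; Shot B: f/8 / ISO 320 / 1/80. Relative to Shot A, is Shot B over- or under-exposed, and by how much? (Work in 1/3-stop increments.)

1 stop brighter

Aperture: f/4 → f/4.5 → f/5 → f/5.6 → f/6.3 → f/7.1 → f/8 — 2 stops smaller aperture (darker).
Shutter speed: 1/320 → 1/250 → 1/200 → 1/160 → 1/125 → 1/100 → 1/80 — 2 stops longer (brighter).
ISO: 160 → 200 → 250 → 320 — 1 stop higher (brighter).
Net: −2 +2 +1 = +1 stop.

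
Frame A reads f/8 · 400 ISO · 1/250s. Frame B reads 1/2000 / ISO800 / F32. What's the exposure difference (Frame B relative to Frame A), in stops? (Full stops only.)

Aperture: f/8 → f/11 → f/16 → f/22 → f/32 — 4 stops smaller aperture (darker).
Shutter speed: 1/250 → 1/500 → 1/1000 → 1/2000 — 3 stops shorter (darker).
ISO: 400 → 800 — 1 stop higher (brighter).
Net: −4 −3 +1 = −6 stops.

6 stops darker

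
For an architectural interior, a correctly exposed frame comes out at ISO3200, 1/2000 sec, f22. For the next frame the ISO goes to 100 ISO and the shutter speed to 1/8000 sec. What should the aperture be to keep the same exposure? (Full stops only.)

f/2

ISO: 3200 → 1600 → 800 → 400 → 200 → 100 — 5 stops lower (darker).
Shutter speed: 1/2000 → 1/4000 → 1/8000 — 2 stops shorter (darker).
Net change so far: 7 stops darker. Offset with the aperture: f/22 → f/16 → f/11 → f/8 → f/5.6 → f/4 → f/2.8 → f/2.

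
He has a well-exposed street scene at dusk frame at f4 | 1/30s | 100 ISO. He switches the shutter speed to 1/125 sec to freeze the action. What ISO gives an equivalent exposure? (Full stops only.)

ISO 400

Shutter speed: 1/30 → 1/60 → 1/125 — 2 stops faster (darker).
Need 2 stops brighter from the ISO: 100 → 200 → 400.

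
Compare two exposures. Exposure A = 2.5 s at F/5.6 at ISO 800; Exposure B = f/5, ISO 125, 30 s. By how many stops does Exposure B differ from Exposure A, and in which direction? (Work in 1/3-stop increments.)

Aperture: f/5.6 → f/5 — 1/3 stop wider (brighter).
Shutter speed: 2.5 → 3.2 → 4 → 5 → 6 → 8 → 10 → 13 → 15 → 20 → 25 → 30 — 3 2/3 stops slower (brighter).
ISO: 800 → 640 → 500 → 400 → 320 → 250 → 200 → 160 → 125 — 2 2/3 stops dropped (darker).
Net: +1/3 +3 2/3 −2 2/3 = +1 1/3 stops.

1 1/3 stops brighter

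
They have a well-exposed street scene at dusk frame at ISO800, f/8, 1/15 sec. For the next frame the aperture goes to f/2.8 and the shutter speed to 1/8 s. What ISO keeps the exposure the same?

Aperture: f/8 → f/5.6 → f/4 → f/2.8 — 3 stops larger aperture (brighter).
Shutter speed: 1/15 → 1/8 — 1 stop longer (brighter).
Net change so far: 4 stops brighter. Offset with the ISO: 800 → 400 → 200 → 100 → 50.

ISO 50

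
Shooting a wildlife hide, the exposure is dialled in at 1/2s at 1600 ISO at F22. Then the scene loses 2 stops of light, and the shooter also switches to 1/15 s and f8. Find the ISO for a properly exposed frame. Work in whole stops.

Scene light: 2 stops darker.
Shutter speed: 1/2 → 1/4 → 1/8 → 1/15 — 3 stops faster (darker).
Aperture: f/22 → f/16 → f/11 → f/8 — 3 stops larger aperture (brighter).
Net so far: 2 stops darker. ISO: 1600 → 3200 → 6400.

ISO 6400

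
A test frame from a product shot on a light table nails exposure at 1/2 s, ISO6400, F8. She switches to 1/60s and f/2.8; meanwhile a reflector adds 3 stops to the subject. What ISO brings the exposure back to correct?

Scene light: 3 stops brighter.
Shutter speed: 1/2 → 1/4 → 1/8 → 1/15 → 1/30 → 1/60 — 5 stops faster (darker).
Aperture: f/8 → f/5.6 → f/4 → f/2.8 — 3 stops opened up (brighter).
Net so far: 1 stop brighter. ISO: 6400 → 3200.

ISO 3200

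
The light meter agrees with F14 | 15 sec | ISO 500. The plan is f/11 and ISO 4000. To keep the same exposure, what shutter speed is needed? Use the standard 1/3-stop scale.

1.3 s

Aperture: f/14 → f/13 → f/11 — 2/3 stop wider (brighter).
ISO: 500 → 640 → 800 → 1000 → 1250 → 1600 → 2000 → 2500 → 3200 → 4000 — 3 stops raised (brighter).
Net change so far: 3 2/3 stops brighter. Offset with the shutter speed: 15 → 13 → 10 → 8 → 6 → 5 → 4 → 3.2 → 2.5 → 2 → 1.6 → 1.3.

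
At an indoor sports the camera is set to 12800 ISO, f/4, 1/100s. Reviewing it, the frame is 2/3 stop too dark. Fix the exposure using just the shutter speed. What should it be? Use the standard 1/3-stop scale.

1/60s

Underexposed by 2/3 stop → need 2/3 stop brighter.
Shutter speed: 1/100 → 1/80 → 1/60.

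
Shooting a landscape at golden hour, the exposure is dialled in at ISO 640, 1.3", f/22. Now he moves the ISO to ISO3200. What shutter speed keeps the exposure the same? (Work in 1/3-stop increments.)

ISO: 640 → 800 → 1000 → 1250 → 1600 → 2000 → 2500 → 3200 — 2 1/3 stops raised (brighter).
Need 2 1/3 stops darker from the shutter speed: 1.3 → 1 → 0.8 → 0.6 → 0.5 → 0.4 → 0.3 → 1/4.

1/4s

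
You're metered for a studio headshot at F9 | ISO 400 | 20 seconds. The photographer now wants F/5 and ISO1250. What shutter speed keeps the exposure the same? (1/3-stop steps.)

2 s

Aperture: f/9 → f/8 → f/7.1 → f/6.3 → f/5.6 → f/5 — 1 2/3 stops larger aperture (brighter).
ISO: 400 → 500 → 640 → 800 → 1000 → 1250 — 1 2/3 stops raised (brighter).
Net change so far: 3 1/3 stops brighter. Offset with the shutter speed: 20 → 15 → 13 → 10 → 8 → 6 → 5 → 4 → 3.2 → 2.5 → 2.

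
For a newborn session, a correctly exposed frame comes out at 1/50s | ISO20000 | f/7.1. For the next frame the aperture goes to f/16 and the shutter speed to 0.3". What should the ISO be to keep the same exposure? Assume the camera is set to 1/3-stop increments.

ISO 6400

Aperture: f/7.1 → f/8 → f/9 → f/10 → f/11 → f/13 → f/14 → f/16 — 2 1/3 stops narrower (darker).
Shutter speed: 1/50 → 1/40 → 1/30 → 1/25 → 1/20 → 1/15 → 1/13 → 1/10 → 1/8 → 1/6 → 1/5 → 1/4 → 0.3 — 4 stops longer (brighter).
Net change so far: 1 2/3 stops brighter. Offset with the ISO: 20000 → 16000 → 12800 → 10000 → 8000 → 6400.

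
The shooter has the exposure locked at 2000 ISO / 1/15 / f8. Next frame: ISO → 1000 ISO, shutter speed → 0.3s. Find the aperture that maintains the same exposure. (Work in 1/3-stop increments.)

ISO: 2000 → 1600 → 1250 → 1000 — 1 stop dropped (darker).
Shutter speed: 1/15 → 1/13 → 1/10 → 1/8 → 1/6 → 1/5 → 1/4 → 0.3 — 2 1/3 stops slower (brighter).
Net change so far: 1 1/3 stops brighter. Offset with the aperture: f/8 → f/9 → f/10 → f/11 → f/13.

f/13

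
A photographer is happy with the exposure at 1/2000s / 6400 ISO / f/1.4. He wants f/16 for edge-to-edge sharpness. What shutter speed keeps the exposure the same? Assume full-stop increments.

Aperture: f/1.4 → f/2 → f/2.8 → f/4 → f/5.6 → f/8 → f/11 → f/16 — 7 stops narrower (darker).
Need 7 stops brighter from the shutter speed: 1/2000 → 1/1000 → 1/500 → 1/250 → 1/125 → 1/60 → 1/30 → 1/15.

1/15s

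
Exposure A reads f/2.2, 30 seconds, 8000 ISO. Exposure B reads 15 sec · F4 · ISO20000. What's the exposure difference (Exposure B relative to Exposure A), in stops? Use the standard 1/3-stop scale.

1 1/3 stops darker

Aperture: f/2.2 → f/2.5 → f/2.8 → f/3.2 → f/3.5 → f/4 — 1 2/3 stops smaller aperture (darker).
Shutter speed: 30 → 25 → 20 → 15 — 1 stop faster (darker).
ISO: 8000 → 10000 → 12800 → 16000 → 20000 — 1 1/3 stops higher (brighter).
Net: −1 2/3 −1 +1 1/3 = −1 1/3 stops.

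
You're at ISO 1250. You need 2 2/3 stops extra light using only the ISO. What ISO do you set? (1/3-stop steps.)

ISO 8000

ISO: 1250 → 1600 → 2000 → 2500 → 3200 → 4000 → 5000 → 6400 → 8000 — 2 2/3 stops raised (brighter).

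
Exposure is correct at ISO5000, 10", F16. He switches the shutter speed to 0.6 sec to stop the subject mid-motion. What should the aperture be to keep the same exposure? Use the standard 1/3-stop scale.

Shutter speed: 10 → 8 → 6 → 5 → 4 → 3.2 → 2.5 → 2 → 1.6 → 1.3 → 1 → 0.8 → 0.6 — 4 stops shorter (darker).
Need 4 stops brighter from the aperture: f/16 → f/14 → f/13 → f/11 → f/10 → f/9 → f/8 → f/7.1 → f/6.3 → f/5.6 → f/5 → f/4.5 → f/4.

f/4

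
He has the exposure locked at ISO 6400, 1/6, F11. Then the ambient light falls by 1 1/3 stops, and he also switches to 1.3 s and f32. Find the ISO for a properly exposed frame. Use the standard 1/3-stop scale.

ISO 16000

Scene light: 1 1/3 stops darker.
Shutter speed: 1/6 → 1/5 → 1/4 → 0.3 → 0.4 → 0.5 → 0.6 → 0.8 → 1 → 1.3 — 3 stops longer (brighter).
Aperture: f/11 → f/13 → f/14 → f/16 → f/18 → f/20 → f/22 → f/25 → f/29 → f/32 — 3 stops smaller aperture (darker).
Net so far: 1 1/3 stops darker. ISO: 6400 → 8000 → 10000 → 12800 → 16000.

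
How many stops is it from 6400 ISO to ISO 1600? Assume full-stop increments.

2 stops

6400 → 3200 → 1600 — count the steps: 2 stops.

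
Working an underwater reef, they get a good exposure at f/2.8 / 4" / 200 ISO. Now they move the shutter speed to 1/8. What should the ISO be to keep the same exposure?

Shutter speed: 4 → 2 → 1 → 1/2 → 1/4 → 1/8 — 5 stops shorter (darker).
Need 5 stops brighter from the ISO: 200 → 400 → 800 → 1600 → 3200 → 6400.

ISO 6400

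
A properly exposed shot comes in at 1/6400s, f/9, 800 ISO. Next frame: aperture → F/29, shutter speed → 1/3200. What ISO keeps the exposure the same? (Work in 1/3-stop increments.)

Aperture: f/9 → f/10 → f/11 → f/13 → f/14 → f/16 → f/18 → f/20 → f/22 → f/25 → f/29 — 3 1/3 stops smaller aperture (darker).
Shutter speed: 1/6400 → 1/5000 → 1/4000 → 1/3200 — 1 stop longer (brighter).
Net change so far: 2 1/3 stops darker. Offset with the ISO: 800 → 1000 → 1250 → 1600 → 2000 → 2500 → 3200 → 4000.

ISO 4000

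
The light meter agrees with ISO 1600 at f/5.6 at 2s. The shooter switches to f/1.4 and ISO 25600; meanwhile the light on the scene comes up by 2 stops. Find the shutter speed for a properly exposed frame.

Scene light: 2 stops brighter.
Aperture: f/5.6 → f/4 → f/2.8 → f/2 → f/1.4 — 4 stops opened up (brighter).
ISO: 1600 → 3200 → 6400 → 12800 → 25600 — 4 stops higher (brighter).
Net so far: 10 stops brighter. Shutter speed: 2 → 1 → 1/2 → 1/4 → 1/8 → 1/15 → 1/30 → 1/60 → 1/125 → 1/250 → 1/500.

1/500s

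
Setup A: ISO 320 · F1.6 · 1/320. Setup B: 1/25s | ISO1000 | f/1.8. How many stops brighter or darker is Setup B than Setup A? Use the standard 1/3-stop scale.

5 stops brighter

Aperture: f/1.6 → f/1.8 — 1/3 stop stopped down (darker).
Shutter speed: 1/320 → 1/250 → 1/200 → 1/160 → 1/125 → 1/100 → 1/80 → 1/60 → 1/50 → 1/40 → 1/30 → 1/25 — 3 2/3 stops slower (brighter).
ISO: 320 → 400 → 500 → 640 → 800 → 1000 — 1 2/3 stops raised (brighter).
Net: −1/3 +3 2/3 +1 2/3 = +5 stops.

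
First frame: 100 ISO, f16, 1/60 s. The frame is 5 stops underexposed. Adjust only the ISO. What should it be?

ISO 3200

Underexposed by 5 stops → need 5 stops brighter.
ISO: 100 → 200 → 400 → 800 → 1600 → 3200.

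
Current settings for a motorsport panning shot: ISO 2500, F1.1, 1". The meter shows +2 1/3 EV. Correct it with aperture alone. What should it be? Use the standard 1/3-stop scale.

f/2.5

Overexposed by 2 1/3 stops → need 2 1/3 stops darker.
Aperture: f/1.1 → f/1.2 → f/1.4 → f/1.6 → f/1.8 → f/2 → f/2.2 → f/2.5.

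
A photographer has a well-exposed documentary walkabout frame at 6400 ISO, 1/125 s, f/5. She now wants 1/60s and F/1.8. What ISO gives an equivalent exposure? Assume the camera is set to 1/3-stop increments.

Shutter speed: 1/125 → 1/100 → 1/80 → 1/60 — 1 stop slower (brighter).
Aperture: f/5 → f/4.5 → f/4 → f/3.5 → f/3.2 → f/2.8 → f/2.5 → f/2.2 → f/2 → f/1.8 — 3 stops larger aperture (brighter).
Net change so far: 4 stops brighter. Offset with the ISO: 6400 → 5000 → 4000 → 3200 → 2500 → 2000 → 1600 → 1250 → 1000 → 800 → 640 → 500 → 400.

ISO 400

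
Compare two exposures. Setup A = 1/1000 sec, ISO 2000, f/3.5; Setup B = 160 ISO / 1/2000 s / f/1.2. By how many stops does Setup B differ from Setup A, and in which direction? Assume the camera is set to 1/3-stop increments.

Aperture: f/3.5 → f/3.2 → f/2.8 → f/2.5 → f/2.2 → f/2 → f/1.8 → f/1.6 → f/1.4 → f/1.2 — 3 stops opened up (brighter).
Shutter speed: 1/1000 → 1/1250 → 1/1600 → 1/2000 — 1 stop faster (darker).
ISO: 2000 → 1600 → 1250 → 1000 → 800 → 640 → 500 → 400 → 320 → 250 → 200 → 160 — 3 2/3 stops lower (darker).
Net: +3 −1 −3 2/3 = −1 2/3 stops.

1 2/3 stops darker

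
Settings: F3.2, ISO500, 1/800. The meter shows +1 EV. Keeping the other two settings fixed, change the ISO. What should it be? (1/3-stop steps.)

ISO 250

Overexposed by 1 stop → need 1 stop darker.
ISO: 500 → 400 → 320 → 250.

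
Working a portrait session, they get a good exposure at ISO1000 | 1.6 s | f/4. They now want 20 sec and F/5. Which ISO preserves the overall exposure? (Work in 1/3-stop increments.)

ISO 125

Shutter speed: 1.6 → 2 → 2.5 → 3.2 → 4 → 5 → 6 → 8 → 10 → 13 → 15 → 20 — 3 2/3 stops slower (brighter).
Aperture: f/4 → f/4.5 → f/5 — 2/3 stop narrower (darker).
Net change so far: 3 stops brighter. Offset with the ISO: 1000 → 800 → 640 → 500 → 400 → 320 → 250 → 200 → 160 → 125.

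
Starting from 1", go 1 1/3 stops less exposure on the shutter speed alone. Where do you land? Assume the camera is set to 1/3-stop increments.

Shutter speed: 1 → 0.8 → 0.6 → 0.5 → 0.4 — 1 1/3 stops faster (darker).

0.4 s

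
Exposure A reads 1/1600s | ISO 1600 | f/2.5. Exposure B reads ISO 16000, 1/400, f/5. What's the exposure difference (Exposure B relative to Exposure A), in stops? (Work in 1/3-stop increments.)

Aperture: f/2.5 → f/2.8 → f/3.2 → f/3.5 → f/4 → f/4.5 → f/5 — 2 stops smaller aperture (darker).
Shutter speed: 1/1600 → 1/1250 → 1/1000 → 1/800 → 1/640 → 1/500 → 1/400 — 2 stops slower (brighter).
ISO: 1600 → 2000 → 2500 → 3200 → 4000 → 5000 → 6400 → 8000 → 10000 → 12800 → 16000 — 3 1/3 stops raised (brighter).
Net: −2 +2 +3 1/3 = +3 1/3 stops.

3 1/3 stops brighter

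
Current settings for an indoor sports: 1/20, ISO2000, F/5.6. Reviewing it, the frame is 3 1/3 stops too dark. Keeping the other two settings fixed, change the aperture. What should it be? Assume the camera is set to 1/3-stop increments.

Underexposed by 3 1/3 stops → need 3 1/3 stops brighter.
Aperture: f/5.6 → f/5 → f/4.5 → f/4 → f/3.5 → f/3.2 → f/2.8 → f/2.5 → f/2.2 → f/2 → f/1.8.

f/1.8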